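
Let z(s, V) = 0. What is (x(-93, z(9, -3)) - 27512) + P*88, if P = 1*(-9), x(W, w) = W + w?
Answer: -28397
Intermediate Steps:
P = -9
(x(-93, z(9, -3)) - 27512) + P*88 = ((-93 + 0) - 27512) - 9*88 = (-93 - 27512) - 792 = -27605 - 792 = -28397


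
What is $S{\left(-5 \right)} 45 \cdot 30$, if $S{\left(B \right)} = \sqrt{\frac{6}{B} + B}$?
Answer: $270 i \sqrt{155} \approx 3361.5 i$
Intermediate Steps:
$S{\left(B \right)} = \sqrt{B + \frac{6}{B}}$
$S{\left(-5 \right)} 45 \cdot 30 = \sqrt{-5 + \frac{6}{-5}} \cdot 45 \cdot 30 = \sqrt{-5 + 6 \left(- \frac{1}{5}\right)} 45 \cdot 30 = \sqrt{-5 - \frac{6}{5}} \cdot 45 \cdot 30 = \sqrt{- \frac{31}{5}} \cdot 45 \cdot 30 = \frac{i \sqrt{155}}{5} \cdot 45 \cdot 30 = 9 i \sqrt{155} \cdot 30 = 270 i \sqrt{155}$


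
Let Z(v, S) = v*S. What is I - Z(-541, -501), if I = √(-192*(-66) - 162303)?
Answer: -271041 + I*√149631 ≈ -2.7104e+5 + 386.82*I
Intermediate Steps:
Z(v, S) = S*v
I = I*√149631 (I = √(12672 - 162303) = √(-149631) = I*√149631 ≈ 386.82*I)
I - Z(-541, -501) = I*√149631 - (-501)*(-541) = I*√149631 - 1*271041 = I*√149631 - 271041 = -271041 + I*√149631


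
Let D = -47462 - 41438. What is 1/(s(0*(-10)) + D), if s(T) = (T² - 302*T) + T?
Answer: -1/88900 ≈ -1.1249e-5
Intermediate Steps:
s(T) = T² - 301*T
D = -88900
1/(s(0*(-10)) + D) = 1/((0*(-10))*(-301 + 0*(-10)) - 88900) = 1/(0*(-301 + 0) - 88900) = 1/(0*(-301) - 88900) = 1/(0 - 88900) = 1/(-88900) = -1/88900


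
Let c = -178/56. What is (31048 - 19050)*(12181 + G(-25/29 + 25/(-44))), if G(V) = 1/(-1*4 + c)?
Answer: 29375339294/201 ≈ 1.4615e+8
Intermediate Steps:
c = -89/28 (c = -178*1/56 = -89/28 ≈ -3.1786)
G(V) = -28/201 (G(V) = 1/(-1*4 - 89/28) = 1/(-4 - 89/28) = 1/(-201/28) = -28/201)
(31048 - 19050)*(12181 + G(-25/29 + 25/(-44))) = (31048 - 19050)*(12181 - 28/201) = 11998*(2448353/201) = 29375339294/201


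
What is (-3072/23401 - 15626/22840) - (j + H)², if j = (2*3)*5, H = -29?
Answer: -485153673/267239420 ≈ -1.8154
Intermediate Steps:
j = 30 (j = 6*5 = 30)
(-3072/23401 - 15626/22840) - (j + H)² = (-3072/23401 - 15626/22840) - (30 - 29)² = (-3072*1/23401 - 15626*1/22840) - 1*1² = (-3072/23401 - 7813/11420) - 1*1 = -217914253/267239420 - 1 = -485153673/267239420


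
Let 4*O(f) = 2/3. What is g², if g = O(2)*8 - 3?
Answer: 25/9 ≈ 2.7778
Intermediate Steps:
O(f) = ⅙ (O(f) = (2/3)/4 = (2*(⅓))/4 = (¼)*(⅔) = ⅙)
g = -5/3 (g = (⅙)*8 - 3 = 4/3 - 3 = -5/3 ≈ -1.6667)
g² = (-5/3)² = 25/9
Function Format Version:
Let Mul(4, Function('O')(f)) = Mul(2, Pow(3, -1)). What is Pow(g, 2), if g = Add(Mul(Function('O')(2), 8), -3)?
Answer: Rational(25, 9) ≈ 2.7778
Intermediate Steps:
Function('O')(f) = Rational(1, 6) (Function('O')(f) = Mul(Rational(1, 4), Mul(2, Pow(3, -1))) = Mul(Rational(1, 4), Mul(2, Rational(1, 3))) = Mul(Rational(1, 4), Rational(2, 3)) = Rational(1, 6))
g = Rational(-5, 3) (g = Add(Mul(Rational(1, 6), 8), -3) = Add(Rational(4, 3), -3) = Rational(-5, 3) ≈ -1.6667)
Pow(g, 2) = Pow(Rational(-5, 3), 2) = Rational(25, 9)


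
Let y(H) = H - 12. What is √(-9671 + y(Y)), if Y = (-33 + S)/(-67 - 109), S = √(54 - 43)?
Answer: √(-18745925 - 11*√11)/44 ≈ 98.401*I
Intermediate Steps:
S = √11 ≈ 3.3166
Y = 3/16 - √11/176 (Y = (-33 + √11)/(-67 - 109) = (-33 + √11)/(-176) = (-33 + √11)*(-1/176) = 3/16 - √11/176 ≈ 0.16866)
y(H) = -12 + H
√(-9671 + y(Y)) = √(-9671 + (-12 + (3/16 - √11/176))) = √(-9671 + (-189/16 - √11/176)) = √(-154925/16 - √11/176)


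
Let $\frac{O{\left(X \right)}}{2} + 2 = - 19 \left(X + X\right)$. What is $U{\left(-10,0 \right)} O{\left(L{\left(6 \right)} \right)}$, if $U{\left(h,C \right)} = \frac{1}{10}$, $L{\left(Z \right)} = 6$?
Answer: $-46$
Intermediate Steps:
$U{\left(h,C \right)} = \frac{1}{10}$
$O{\left(X \right)} = -4 - 76 X$ ($O{\left(X \right)} = -4 + 2 \left(- 19 \left(X + X\right)\right) = -4 + 2 \left(- 19 \cdot 2 X\right) = -4 + 2 \left(- 38 X\right) = -4 - 76 X$)
$U{\left(-10,0 \right)} O{\left(L{\left(6 \right)} \right)} = \frac{-4 - 456}{10} = \frac{1}{10} \left(-460\right) = -46$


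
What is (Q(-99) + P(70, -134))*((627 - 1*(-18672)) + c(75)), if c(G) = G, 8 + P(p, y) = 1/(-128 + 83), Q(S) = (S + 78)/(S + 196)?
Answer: -232242596/1455 ≈ -1.5962e+5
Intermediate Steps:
Q(S) = (78 + S)/(196 + S)
P(p, y) = -361/45 (P(p, y) = -8 + 1/(-128 + 83) = -8 + 1/(-45) = -8 - 1/45 = -361/45)
(Q(-99) + P(70, -134))*((627 - 1*(-18672)) + c(75)) = ((78 - 99)/(196 - 99) - 361/45)*((627 - 1*(-18672)) + 75) = (-21/97 - 361/45)*((627 + 18672) + 75) = ((1/97)*(-21) - 361/45)*(19299 + 75) = (-21/97 - 361/45)*19374 = -35962/4365*19374 = -232242596/1455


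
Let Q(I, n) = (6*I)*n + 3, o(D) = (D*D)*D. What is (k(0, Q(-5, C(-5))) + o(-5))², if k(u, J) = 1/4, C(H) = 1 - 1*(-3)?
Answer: 249001/16 ≈ 15563.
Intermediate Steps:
C(H) = 4 (C(H) = 1 + 3 = 4)
o(D) = D³ (o(D) = D²*D = D³)
Q(I, n) = 3 + 6*I*n (Q(I, n) = 6*I*n + 3 = 3 + 6*I*n)
k(u, J) = ¼
(k(0, Q(-5, C(-5))) + o(-5))² = (¼ + (-5)³)² = (¼ - 125)² = (-499/4)² = 249001/16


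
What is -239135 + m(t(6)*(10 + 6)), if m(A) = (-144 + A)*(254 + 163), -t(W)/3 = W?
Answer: -419279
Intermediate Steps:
t(W) = -3*W
m(A) = -60048 + 417*A (m(A) = (-144 + A)*417 = -60048 + 417*A)
-239135 + m(t(6)*(10 + 6)) = -239135 + (-60048 + 417*((-3*6)*(10 + 6))) = -239135 + (-60048 + 417*(-18*16)) = -239135 + (-60048 + 417*(-288)) = -239135 + (-60048 - 120096) = -239135 - 180144 = -419279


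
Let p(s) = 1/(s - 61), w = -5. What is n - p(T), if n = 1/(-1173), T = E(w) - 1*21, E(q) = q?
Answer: 362/34017 ≈ 0.010642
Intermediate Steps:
T = -26 (T = -5 - 1*21 = -5 - 21 = -26)
p(s) = 1/(-61 + s)
n = -1/1173 ≈ -0.00085251
n - p(T) = -1/1173 - 1/(-61 - 26) = -1/1173 - 1/(-87) = -1/1173 - 1*(-1/87) = -1/1173 + 1/87 = 362/34017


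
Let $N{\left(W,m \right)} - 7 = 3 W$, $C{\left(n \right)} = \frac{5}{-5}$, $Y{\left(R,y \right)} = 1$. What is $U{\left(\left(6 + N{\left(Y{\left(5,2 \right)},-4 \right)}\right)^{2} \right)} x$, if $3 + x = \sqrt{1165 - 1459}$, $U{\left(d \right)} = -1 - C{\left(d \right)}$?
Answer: $0$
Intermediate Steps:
$C{\left(n \right)} = -1$ ($C{\left(n \right)} = 5 \left(- \frac{1}{5}\right) = -1$)
$N{\left(W,m \right)} = 7 + 3 W$
$U{\left(d \right)} = 0$ ($U{\left(d \right)} = -1 - -1 = -1 + 1 = 0$)
$x = -3 + 7 i \sqrt{6}$ ($x = -3 + \sqrt{1165 - 1459} = -3 + \sqrt{-294} = -3 + 7 i \sqrt{6} \approx -3.0 + 17.146 i$)
$U{\left(\left(6 + N{\left(Y{\left(5,2 \right)},-4 \right)}\right)^{2} \right)} x = 0 \left(-3 + 7 i \sqrt{6}\right) = 0$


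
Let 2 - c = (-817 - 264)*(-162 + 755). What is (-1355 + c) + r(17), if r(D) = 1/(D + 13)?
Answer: 19190401/30 ≈ 6.3968e+5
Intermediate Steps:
c = 641035 (c = 2 - (-817 - 264)*(-162 + 755) = 2 - (-1081)*593 = 2 - 1*(-641033) = 2 + 641033 = 641035)
r(D) = 1/(13 + D)
(-1355 + c) + r(17) = (-1355 + 641035) + 1/(13 + 17) = 639680 + 1/30 = 19190401/30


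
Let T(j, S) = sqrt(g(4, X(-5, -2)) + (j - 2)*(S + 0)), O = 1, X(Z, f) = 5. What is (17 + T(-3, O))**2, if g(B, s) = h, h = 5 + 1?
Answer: 324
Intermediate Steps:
h = 6
g(B, s) = 6
T(j, S) = sqrt(6 + S*(-2 + j)) (T(j, S) = sqrt(6 + (j - 2)*(S + 0)) = sqrt(6 + (-2 + j)*S) = sqrt(6 + S*(-2 + j)))
(17 + T(-3, O))**2 = (17 + sqrt(6 - 2*1 + 1*(-3)))**2 = (17 + sqrt(6 - 2 - 3))**2 = (17 + sqrt(1))**2 = (17 + 1)**2 = 18**2 = 324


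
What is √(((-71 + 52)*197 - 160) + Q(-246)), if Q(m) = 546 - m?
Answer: I*√3111 ≈ 55.776*I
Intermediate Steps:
√(((-71 + 52)*197 - 160) + Q(-246)) = √(((-71 + 52)*197 - 160) + (546 - 1*(-246))) = √((-19*197 - 160) + (546 + 246)) = √((-3743 - 160) + 792) = √(-3903 + 792) = √(-3111) = I*√3111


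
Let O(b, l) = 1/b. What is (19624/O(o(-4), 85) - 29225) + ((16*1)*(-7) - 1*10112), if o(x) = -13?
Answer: -294561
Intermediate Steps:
(19624/O(o(-4), 85) - 29225) + ((16*1)*(-7) - 1*10112) = (19624/(1/(-13)) - 29225) + ((16*1)*(-7) - 1*10112) = (19624/(-1/13) - 29225) + (16*(-7) - 10112) = (19624*(-13) - 29225) + (-112 - 10112) = (-255112 - 29225) - 10224 = -284337 - 10224 = -294561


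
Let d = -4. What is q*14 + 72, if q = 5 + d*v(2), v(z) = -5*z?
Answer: 702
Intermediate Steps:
q = 45 (q = 5 - (-20)*2 = 5 - 4*(-10) = 5 + 40 = 45)
q*14 + 72 = 45*14 + 72 = 630 + 72 = 702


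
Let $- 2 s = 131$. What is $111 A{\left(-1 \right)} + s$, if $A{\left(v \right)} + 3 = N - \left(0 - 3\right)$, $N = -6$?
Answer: $- \frac{1463}{2} \approx -731.5$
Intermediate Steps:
$s = - \frac{131}{2}$ ($s = \left(- \frac{1}{2}\right) 131 = - \frac{131}{2} \approx -65.5$)
$A{\left(v \right)} = -6$ ($A{\left(v \right)} = -3 - 3 = -6$)
$111 A{\left(-1 \right)} + s = 111 \left(-6\right) - \frac{131}{2} = -666 - \frac{131}{2} = - \frac{1463}{2}$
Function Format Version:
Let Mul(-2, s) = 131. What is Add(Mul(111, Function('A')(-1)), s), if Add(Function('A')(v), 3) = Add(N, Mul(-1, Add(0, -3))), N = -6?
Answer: Rational(-1463, 2) ≈ -731.50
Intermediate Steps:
s = Rational(-131, 2) (s = Mul(Rational(-1, 2), 131) = Rational(-131, 2) ≈ -65.500)
Function('A')(v) = -6 (Function('A')(v) = Add(-3, Add(-6, Mul(-1, Add(0, -3)))) = Add(-3, Add(-6, Mul(-1, -3))) = Add(-3, Add(-6, 3)) = Add(-3, -3) = -6)
Add(Mul(111, Function('A')(-1)), s) = Add(Mul(111, -6), Rational(-131, 2)) = Add(-666, Rational(-131, 2)) = Rational(-1463, 2)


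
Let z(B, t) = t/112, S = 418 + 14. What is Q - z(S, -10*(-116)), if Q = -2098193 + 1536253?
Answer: -7867305/14 ≈ -5.6195e+5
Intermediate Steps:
S = 432
z(B, t) = t/112 (z(B, t) = t*(1/112) = t/112)
Q = -561940
Q - z(S, -10*(-116)) = -561940 - (-10*(-116))/112 = -561940 - 1160/112 = -561940 - 1*145/14 = -561940 - 145/14 = -7867305/14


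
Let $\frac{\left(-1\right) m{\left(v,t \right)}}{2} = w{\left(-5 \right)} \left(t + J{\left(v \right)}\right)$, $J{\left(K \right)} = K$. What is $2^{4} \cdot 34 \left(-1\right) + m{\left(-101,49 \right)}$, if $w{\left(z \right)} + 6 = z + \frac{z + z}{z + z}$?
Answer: $-1584$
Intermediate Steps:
$w{\left(z \right)} = -5 + z$ ($w{\left(z \right)} = -6 + \left(z + \frac{z + z}{z + z}\right) = -6 + \left(z + \frac{2 z}{2 z}\right) = -6 + \left(z + 2 z \frac{1}{2 z}\right) = -6 + \left(z + 1\right) = -6 + \left(1 + z\right) = -5 + z$)
$m{\left(v,t \right)} = 20 t + 20 v$ ($m{\left(v,t \right)} = - 2 \left(-5 - 5\right) \left(t + v\right) = - 2 \left(- 10 \left(t + v\right)\right) = - 2 \left(- 10 t - 10 v\right) = 20 t + 20 v$)
$2^{4} \cdot 34 \left(-1\right) + m{\left(-101,49 \right)} = 2^{4} \cdot 34 \left(-1\right) + \left(20 \cdot 49 + 20 \left(-101\right)\right) = 16 \cdot 34 \left(-1\right) + \left(980 - 2020\right) = 544 \left(-1\right) - 1040 = -544 - 1040 = -1584$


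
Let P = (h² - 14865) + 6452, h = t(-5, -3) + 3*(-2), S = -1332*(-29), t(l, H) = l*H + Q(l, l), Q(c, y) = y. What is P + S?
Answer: 30231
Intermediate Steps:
t(l, H) = l + H*l (t(l, H) = l*H + l = H*l + l = l + H*l)
S = 38628
h = 4 (h = -5*(1 - 3) + 3*(-2) = -5*(-2) - 6 = 10 - 6 = 4)
P = -8397 (P = (4² - 14865) + 6452 = (16 - 14865) + 6452 = -14849 + 6452 = -8397)
P + S = -8397 + 38628 = 30231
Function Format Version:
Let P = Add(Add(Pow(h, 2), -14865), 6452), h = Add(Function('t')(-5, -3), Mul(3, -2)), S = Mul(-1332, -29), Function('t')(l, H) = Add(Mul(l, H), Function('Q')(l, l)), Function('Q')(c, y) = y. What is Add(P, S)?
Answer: 30231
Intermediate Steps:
Function('t')(l, H) = Add(l, Mul(H, l)) (Function('t')(l, H) = Add(Mul(l, H), l) = Add(Mul(H, l), l) = Add(l, Mul(H, l)))
S = 38628
h = 4 (h = Add(Mul(-5, Add(1, -3)), Mul(3, -2)) = Add(Mul(-5, -2), -6) = Add(10, -6) = 4)
P = -8397 (P = Add(Add(Pow(4, 2), -14865), 6452) = Add(Add(16, -14865), 6452) = Add(-14849, 6452) = -8397)
Add(P, S) = Add(-8397, 38628) = 30231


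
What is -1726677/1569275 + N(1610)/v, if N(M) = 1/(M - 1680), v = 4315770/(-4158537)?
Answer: -1373626580239/1264224260460 ≈ -1.0865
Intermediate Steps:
v = -1438590/1386179 (v = 4315770*(-1/4158537) = -1438590/1386179 ≈ -1.0378)
N(M) = 1/(-1680 + M)
-1726677/1569275 + N(1610)/v = -1726677/1569275 + 1/((-1680 + 1610)*(-1438590/1386179)) = -1726677*1/1569275 - 1386179/1438590/(-70) = -1726677/1569275 - 1/70*(-1386179/1438590) = -1726677/1569275 + 1386179/100701300 = -1373626580239/1264224260460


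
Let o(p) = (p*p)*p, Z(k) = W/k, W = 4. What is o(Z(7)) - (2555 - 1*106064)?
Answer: 35503651/343 ≈ 1.0351e+5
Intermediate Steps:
Z(k) = 4/k
o(p) = p**3 (o(p) = p**2*p = p**3)
o(Z(7)) - (2555 - 1*106064) = (4/7)**3 - (2555 - 1*106064) = (4*(1/7))**3 - (2555 - 106064) = (4/7)**3 - 1*(-103509) = 64/343 + 103509 = 35503651/343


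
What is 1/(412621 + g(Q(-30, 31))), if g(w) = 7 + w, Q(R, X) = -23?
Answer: 1/412605 ≈ 2.4236e-6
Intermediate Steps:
1/(412621 + g(Q(-30, 31))) = 1/(412621 + (7 - 23)) = 1/(412621 - 16) = 1/412605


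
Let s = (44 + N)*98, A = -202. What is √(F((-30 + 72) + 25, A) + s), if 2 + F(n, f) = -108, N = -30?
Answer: √1262 ≈ 35.525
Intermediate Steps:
F(n, f) = -110 (F(n, f) = -2 - 108 = -110)
s = 1372 (s = (44 - 30)*98 = 14*98 = 1372)
√(F((-30 + 72) + 25, A) + s) = √(-110 + 1372) = √1262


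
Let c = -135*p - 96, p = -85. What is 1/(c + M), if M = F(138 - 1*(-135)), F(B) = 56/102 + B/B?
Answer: 51/580408 ≈ 8.7869e-5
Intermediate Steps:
c = 11379 (c = -135*(-85) - 96 = 11475 - 96 = 11379)
F(B) = 79/51 (F(B) = 56*(1/102) + 1 = 28/51 + 1 = 79/51)
M = 79/51 ≈ 1.5490
1/(c + M) = 1/(11379 + 79/51) = 1/(580408/51) = 51/580408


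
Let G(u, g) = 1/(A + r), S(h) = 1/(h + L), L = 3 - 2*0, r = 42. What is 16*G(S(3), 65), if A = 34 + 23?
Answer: 16/99 ≈ 0.16162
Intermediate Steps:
L = 3 (L = 3 + 0 = 3)
A = 57
S(h) = 1/(3 + h) (S(h) = 1/(h + 3) = 1/(3 + h))
G(u, g) = 1/99 (G(u, g) = 1/(57 + 42) = 1/99)
16*G(S(3), 65) = 16*(1/99) = 16/99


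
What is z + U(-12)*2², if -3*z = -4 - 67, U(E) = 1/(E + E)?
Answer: 47/2 ≈ 23.500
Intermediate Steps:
U(E) = 1/(2*E)
z = 71/3 (z = -(-4 - 67)/3 = -⅓*(-71) = 71/3 ≈ 23.667)
z + U(-12)*2² = 71/3 + ((½)/(-12))*2² = 71/3 + ((½)*(-1/12))*4 = 71/3 - 1/24*4 = 71/3 - ⅙ = 47/2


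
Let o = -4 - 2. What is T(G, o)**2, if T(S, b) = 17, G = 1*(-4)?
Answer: 289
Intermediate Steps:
o = -6
G = -4
T(G, o)**2 = 17**2 = 289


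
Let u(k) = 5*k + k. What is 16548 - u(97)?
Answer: 15966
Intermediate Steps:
u(k) = 6*k
16548 - u(97) = 16548 - 6*97 = 16548 - 1*582 = 16548 - 582 = 15966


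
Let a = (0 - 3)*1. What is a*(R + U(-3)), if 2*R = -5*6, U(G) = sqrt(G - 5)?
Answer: 45 - 6*I*sqrt(2) ≈ 45.0 - 8.4853*I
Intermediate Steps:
U(G) = sqrt(-5 + G)
R = -15 (R = (-5*6)/2 = (1/2)*(-30) = -15)
a = -3 (a = -3*1 = -3)
a*(R + U(-3)) = -3*(-15 + sqrt(-5 - 3)) = -3*(-15 + sqrt(-8)) = -3*(-15 + 2*I*sqrt(2)) = 45 - 6*I*sqrt(2)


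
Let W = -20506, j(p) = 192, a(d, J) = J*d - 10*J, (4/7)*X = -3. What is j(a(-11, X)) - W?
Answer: 20698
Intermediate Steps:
X = -21/4 (X = (7/4)*(-3) = -21/4 ≈ -5.2500)
a(d, J) = -10*J + J*d
j(a(-11, X)) - W = 192 - 1*(-20506) = 192 + 20506 = 20698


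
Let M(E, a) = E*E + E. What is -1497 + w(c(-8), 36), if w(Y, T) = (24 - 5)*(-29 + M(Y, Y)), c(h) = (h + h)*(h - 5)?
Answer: 823920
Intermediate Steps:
M(E, a) = E + E**2 (M(E, a) = E**2 + E = E + E**2)
c(h) = 2*h*(-5 + h) (c(h) = (2*h)*(-5 + h) = 2*h*(-5 + h))
w(Y, T) = -551 + 19*Y*(1 + Y) (w(Y, T) = (24 - 5)*(-29 + Y*(1 + Y)) = 19*(-29 + Y*(1 + Y)) = -551 + 19*Y*(1 + Y))
-1497 + w(c(-8), 36) = -1497 + (-551 + 19*(2*(-8)*(-5 - 8))*(1 + 2*(-8)*(-5 - 8))) = -1497 + (-551 + 19*(2*(-8)*(-13))*(1 + 2*(-8)*(-13))) = -1497 + (-551 + 19*208*(1 + 208)) = -1497 + (-551 + 19*208*209) = -1497 + (-551 + 825968) = -1497 + 825417 = 823920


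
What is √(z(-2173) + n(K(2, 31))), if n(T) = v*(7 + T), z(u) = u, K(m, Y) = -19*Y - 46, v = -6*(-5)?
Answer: I*√21013 ≈ 144.96*I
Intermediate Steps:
v = 30
K(m, Y) = -46 - 19*Y
n(T) = 210 + 30*T (n(T) = 30*(7 + T) = 210 + 30*T)
√(z(-2173) + n(K(2, 31))) = √(-2173 + (210 + 30*(-46 - 19*31))) = √(-2173 + (210 + 30*(-46 - 589))) = √(-2173 + (210 + 30*(-635))) = √(-2173 + (210 - 19050)) = √(-2173 - 18840) = √(-21013) = I*√21013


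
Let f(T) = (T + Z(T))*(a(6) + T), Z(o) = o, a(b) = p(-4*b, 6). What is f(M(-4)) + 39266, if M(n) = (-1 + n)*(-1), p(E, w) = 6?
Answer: 39376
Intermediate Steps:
M(n) = 1 - n
a(b) = 6
f(T) = 2*T*(6 + T) (f(T) = (T + T)*(6 + T) = (2*T)*(6 + T) = 2*T*(6 + T))
f(M(-4)) + 39266 = 2*(1 - 1*(-4))*(6 + (1 - 1*(-4))) + 39266 = 2*(1 + 4)*(6 + (1 + 4)) + 39266 = 2*5*(6 + 5) + 39266 = 2*5*11 + 39266 = 110 + 39266 = 39376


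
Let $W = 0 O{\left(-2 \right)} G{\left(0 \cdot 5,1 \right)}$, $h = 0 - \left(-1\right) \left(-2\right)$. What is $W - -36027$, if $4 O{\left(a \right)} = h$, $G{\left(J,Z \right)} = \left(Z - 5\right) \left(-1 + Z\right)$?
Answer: $36027$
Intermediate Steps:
$G{\left(J,Z \right)} = \left(-1 + Z\right) \left(-5 + Z\right)$ ($G{\left(J,Z \right)} = \left(-5 + Z\right) \left(-1 + Z\right) = \left(-1 + Z\right) \left(-5 + Z\right)$)
$h = -2$ ($h = 0 - 2 = -2$)
$O{\left(a \right)} = - \frac{1}{2}$ ($O{\left(a \right)} = \frac{1}{4} \left(-2\right) = - \frac{1}{2}$)
$W = 0$ ($W = 0 \left(- \frac{1}{2}\right) \left(5 + 1^{2} - 6\right) = 0 \left(5 + 1 - 6\right) = 0 \cdot 0 = 0$)
$W - -36027 = 0 - -36027 = 0 + 36027 = 36027$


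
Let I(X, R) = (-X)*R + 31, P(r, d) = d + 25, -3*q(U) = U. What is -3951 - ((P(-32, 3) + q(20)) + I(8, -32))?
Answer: -12778/3 ≈ -4259.3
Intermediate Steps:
q(U) = -U/3
P(r, d) = 25 + d
I(X, R) = 31 - R*X (I(X, R) = -R*X + 31 = 31 - R*X)
-3951 - ((P(-32, 3) + q(20)) + I(8, -32)) = -3951 - (((25 + 3) - ⅓*20) + (31 - 1*(-32)*8)) = -3951 - ((28 - 20/3) + (31 + 256)) = -3951 - (64/3 + 287) = -3951 - 1*925/3 = -3951 - 925/3 = -12778/3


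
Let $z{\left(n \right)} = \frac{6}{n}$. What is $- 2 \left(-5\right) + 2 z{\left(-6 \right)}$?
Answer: $8$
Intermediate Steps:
$- 2 \left(-5\right) + 2 z{\left(-6 \right)} = - 2 \left(-5\right) + 2 \frac{6}{-6} = \left(-1\right) \left(-10\right) + 2 \cdot 6 \left(- \frac{1}{6}\right) = 10 + 2 \left(-1\right) = 10 - 2 = 8$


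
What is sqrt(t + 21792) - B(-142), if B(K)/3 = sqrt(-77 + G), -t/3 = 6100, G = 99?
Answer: -3*sqrt(22) + 6*sqrt(97) ≈ 45.022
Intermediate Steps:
t = -18300 (t = -3*6100 = -18300)
B(K) = 3*sqrt(22) (B(K) = 3*sqrt(-77 + 99) = 3*sqrt(22))
sqrt(t + 21792) - B(-142) = sqrt(-18300 + 21792) - 3*sqrt(22) = sqrt(3492) - 3*sqrt(22) = 6*sqrt(97) - 3*sqrt(22) = -3*sqrt(22) + 6*sqrt(97)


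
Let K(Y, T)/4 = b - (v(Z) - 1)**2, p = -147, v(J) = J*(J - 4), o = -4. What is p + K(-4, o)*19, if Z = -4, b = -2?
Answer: -73335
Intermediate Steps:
v(J) = J*(-4 + J)
K(Y, T) = -3852 (K(Y, T) = 4*(-2 - (-4*(-4 - 4) - 1)**2) = 4*(-2 - (-4*(-8) - 1)**2) = 4*(-2 - (32 - 1)**2) = 4*(-2 - 1*31**2) = 4*(-2 - 1*961) = 4*(-2 - 961) = 4*(-963) = -3852)
p + K(-4, o)*19 = -147 - 3852*19 = -147 - 73188 = -73335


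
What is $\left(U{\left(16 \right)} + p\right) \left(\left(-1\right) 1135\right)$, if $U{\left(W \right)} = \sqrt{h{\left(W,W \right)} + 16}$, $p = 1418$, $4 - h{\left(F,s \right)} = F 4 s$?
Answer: $-1609430 - 2270 i \sqrt{251} \approx -1.6094 \cdot 10^{6} - 35964.0 i$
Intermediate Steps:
$h{\left(F,s \right)} = 4 - 4 F s$ ($h{\left(F,s \right)} = 4 - F 4 s = 4 - 4 F s$)
$U{\left(W \right)} = \sqrt{20 - 4 W^{2}}$ ($U{\left(W \right)} = \sqrt{\left(4 - 4 W W\right) + 16} = \sqrt{\left(4 - 4 W^{2}\right) + 16} = \sqrt{20 - 4 W^{2}}$)
$\left(U{\left(16 \right)} + p\right) \left(\left(-1\right) 1135\right) = \left(2 \sqrt{5 - 16^{2}} + 1418\right) \left(\left(-1\right) 1135\right) = \left(2 \sqrt{5 - 256} + 1418\right) \left(-1135\right) = \left(2 \sqrt{-251} + 1418\right) \left(-1135\right) = \left(2 i \sqrt{251} + 1418\right) \left(-1135\right) = \left(1418 + 2 i \sqrt{251}\right) \left(-1135\right) = -1609430 - 2270 i \sqrt{251}$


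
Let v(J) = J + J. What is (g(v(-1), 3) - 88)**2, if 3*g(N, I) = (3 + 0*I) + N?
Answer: 69169/9 ≈ 7685.4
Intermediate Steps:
v(J) = 2*J
g(N, I) = 1 + N/3 (g(N, I) = ((3 + 0*I) + N)/3 = ((3 + 0) + N)/3 = (3 + N)/3 = 1 + N/3)
(g(v(-1), 3) - 88)**2 = ((1 + (2*(-1))/3) - 88)**2 = ((1 + (1/3)*(-2)) - 88)**2 = ((1 - 2/3) - 88)**2 = (1/3 - 88)**2 = (-263/3)**2 = 69169/9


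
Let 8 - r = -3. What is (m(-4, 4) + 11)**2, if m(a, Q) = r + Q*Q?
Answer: 1444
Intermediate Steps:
r = 11 (r = 8 - 1*(-3) = 8 + 3 = 11)
m(a, Q) = 11 + Q**2 (m(a, Q) = 11 + Q*Q = 11 + Q**2)
(m(-4, 4) + 11)**2 = ((11 + 4**2) + 11)**2 = ((11 + 16) + 11)**2 = (27 + 11)**2 = 38**2 = 1444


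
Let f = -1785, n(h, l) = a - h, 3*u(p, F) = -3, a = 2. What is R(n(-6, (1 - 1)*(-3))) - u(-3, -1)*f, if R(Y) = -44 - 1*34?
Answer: -1863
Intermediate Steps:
u(p, F) = -1 (u(p, F) = (1/3)*(-3) = -1)
n(h, l) = 2 - h
R(Y) = -78 (R(Y) = -44 - 34 = -78)
R(n(-6, (1 - 1)*(-3))) - u(-3, -1)*f = -78 - (-1)*(-1785) = -78 - 1*1785 = -78 - 1785 = -1863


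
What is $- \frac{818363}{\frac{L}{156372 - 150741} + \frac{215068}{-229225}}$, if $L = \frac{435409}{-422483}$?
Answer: $\frac{446275178983580630775}{511746959943589} \approx 8.7206 \cdot 10^{5}$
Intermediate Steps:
$L = - \frac{435409}{422483}$ ($L = 435409 \left(- \frac{1}{422483}\right) = - \frac{435409}{422483} \approx -1.0306$)
$- \frac{818363}{\frac{L}{156372 - 150741} + \frac{215068}{-229225}} = - \frac{818363}{- \frac{435409}{422483 \left(156372 - 150741\right)} + \frac{215068}{-229225}} = - \frac{818363}{- \frac{435409}{422483 \left(156372 - 150741\right)} + 215068 \left(- \frac{1}{229225}\right)} = - \frac{818363}{- \frac{435409}{422483 \cdot 5631} - \frac{215068}{229225}} = - \frac{818363}{\left(- \frac{435409}{422483}\right) \frac{1}{5631} - \frac{215068}{229225}} = - \frac{818363}{- \frac{435409}{2379001773} - \frac{215068}{229225}} = - \frac{818363}{- \frac{511746959943589}{545326681415925}} = \left(-818363\right) \left(- \frac{545326681415925}{511746959943589}\right) = \frac{446275178983580630775}{511746959943589}$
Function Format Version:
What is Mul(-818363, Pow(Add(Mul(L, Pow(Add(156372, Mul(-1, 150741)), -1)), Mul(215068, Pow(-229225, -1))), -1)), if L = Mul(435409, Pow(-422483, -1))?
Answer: Rational(446275178983580630775, 511746959943589) ≈ 8.7206e+5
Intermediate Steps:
L = Rational(-435409, 422483) (L = Mul(435409, Rational(-1, 422483)) = Rational(-435409, 422483) ≈ -1.0306)
Mul(-818363, Pow(Add(Mul(L, Pow(Add(156372, Mul(-1, 150741)), -1)), Mul(215068, Pow(-229225, -1))), -1)) = Mul(-818363, Pow(Add(Mul(Rational(-435409, 422483), Pow(Add(156372, Mul(-1, 150741)), -1)), Mul(215068, Pow(-229225, -1))), -1)) = Mul(-818363, Pow(Add(Mul(Rational(-435409, 422483), Pow(Add(156372, -150741), -1)), Mul(215068, Rational(-1, 229225))), -1)) = Mul(-818363, Pow(Add(Mul(Rational(-435409, 422483), Pow(5631, -1)), Rational(-215068, 229225)), -1)) = Mul(-818363, Pow(Add(Mul(Rational(-435409, 422483), Rational(1, 5631)), Rational(-215068, 229225)), -1)) = Mul(-818363, Pow(Add(Rational(-435409, 2379001773), Rational(-215068, 229225)), -1)) = Mul(-818363, Pow(Rational(-511746959943589, 545326681415925), -1)) = Mul(-818363, Rational(-545326681415925, 511746959943589)) = Rational(446275178983580630775, 511746959943589)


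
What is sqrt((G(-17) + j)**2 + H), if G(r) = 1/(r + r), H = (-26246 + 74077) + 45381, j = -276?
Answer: 3*sqrt(21759033)/34 ≈ 411.59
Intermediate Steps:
H = 93212 (H = 47831 + 45381 = 93212)
G(r) = 1/(2*r)
sqrt((G(-17) + j)**2 + H) = sqrt(((1/2)/(-17) - 276)**2 + 93212) = sqrt(((1/2)*(-1/17) - 276)**2 + 93212) = sqrt((-1/34 - 276)**2 + 93212) = sqrt((-9385/34)**2 + 93212) = sqrt(88078225/1156 + 93212) = sqrt(195831297/1156) = 3*sqrt(21759033)/34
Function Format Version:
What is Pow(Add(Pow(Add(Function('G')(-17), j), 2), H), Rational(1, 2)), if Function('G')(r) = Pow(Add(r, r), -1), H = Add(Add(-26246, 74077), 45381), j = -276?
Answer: Mul(Rational(3, 34), Pow(21759033, Rational(1, 2))) ≈ 411.59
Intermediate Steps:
H = 93212 (H = Add(47831, 45381) = 93212)
Function('G')(r) = Mul(Rational(1, 2), Pow(r, -1)) (Function('G')(r) = Pow(Mul(2, r), -1) = Mul(Rational(1, 2), Pow(r, -1)))
Pow(Add(Pow(Add(Function('G')(-17), j), 2), H), Rational(1, 2)) = Pow(Add(Pow(Add(Mul(Rational(1, 2), Pow(-17, -1)), -276), 2), 93212), Rational(1, 2)) = Pow(Add(Pow(Add(Mul(Rational(1, 2), Rational(-1, 17)), -276), 2), 93212), Rational(1, 2)) = Pow(Add(Pow(Add(Rational(-1, 34), -276), 2), 93212), Rational(1, 2)) = Pow(Add(Pow(Rational(-9385, 34), 2), 93212), Rational(1, 2)) = Pow(Add(Rational(88078225, 1156), 93212), Rational(1, 2)) = Pow(Rational(195831297, 1156), Rational(1, 2)) = Mul(Rational(3, 34), Pow(21759033, Rational(1, 2)))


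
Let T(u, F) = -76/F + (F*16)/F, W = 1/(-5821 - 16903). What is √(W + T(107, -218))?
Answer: √25075095660511/1238458 ≈ 4.0433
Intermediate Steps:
W = -1/22724 (W = 1/(-22724) = -1/22724 ≈ -4.4006e-5)
T(u, F) = 16 - 76/F (T(u, F) = -76/F + (16*F)/F = -76/F + 16 = 16 - 76/F)
√(W + T(107, -218)) = √(-1/22724 + (16 - 76/(-218))) = √(-1/22724 + (16 - 76*(-1/218))) = √(-1/22724 + (16 + 38/109)) = √(-1/22724 + 1782/109) = √(40494059/2476916) = √25075095660511/1238458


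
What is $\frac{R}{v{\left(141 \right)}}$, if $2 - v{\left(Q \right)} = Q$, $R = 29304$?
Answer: $- \frac{29304}{139} \approx -210.82$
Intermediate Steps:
$v{\left(Q \right)} = 2 - Q$
$\frac{R}{v{\left(141 \right)}} = \frac{29304}{2 - 141} = \frac{29304}{-139} = 29304 \left(- \frac{1}{139}\right) = - \frac{29304}{139}$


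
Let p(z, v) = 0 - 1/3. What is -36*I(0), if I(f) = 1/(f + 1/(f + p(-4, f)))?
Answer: 12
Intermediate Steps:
p(z, v) = -⅓ (p(z, v) = 0 - 1*⅓ = 0 - ⅓ = -⅓)
I(f) = 1/(f + 1/(-⅓ + f)) (I(f) = 1/(f + 1/(f - ⅓)) = 1/(f + 1/(-⅓ + f)))
-36*I(0) = -36*(-1 + 3*0)/(3 - 1*0 + 3*0²) = -36*(-1 + 0)/(3 + 0 + 3*0) = -36*(-1)/(3 + 0 + 0) = -36*(-1)/3 = -12*(-1) = -36*(-⅓) = 12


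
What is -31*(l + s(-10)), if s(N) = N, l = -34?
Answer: 1364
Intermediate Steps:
-31*(l + s(-10)) = -31*(-34 - 10) = -31*(-44) = 1364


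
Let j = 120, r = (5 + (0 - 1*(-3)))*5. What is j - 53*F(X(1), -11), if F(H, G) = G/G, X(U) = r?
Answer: 67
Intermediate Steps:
r = 40 (r = (5 + (0 + 3))*5 = (5 + 3)*5 = 8*5 = 40)
X(U) = 40
F(H, G) = 1
j - 53*F(X(1), -11) = 120 - 53*1 = 120 - 53 = 67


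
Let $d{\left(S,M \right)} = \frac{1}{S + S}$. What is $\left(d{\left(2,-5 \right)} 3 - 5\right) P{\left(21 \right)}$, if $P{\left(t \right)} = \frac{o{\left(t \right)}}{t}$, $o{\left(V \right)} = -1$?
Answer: $\frac{17}{84} \approx 0.20238$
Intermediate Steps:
$d{\left(S,M \right)} = \frac{1}{2 S}$
$P{\left(t \right)} = - \frac{1}{t}$
$\left(d{\left(2,-5 \right)} 3 - 5\right) P{\left(21 \right)} = \left(\frac{1}{2 \cdot 2} \cdot 3 - 5\right) \left(- \frac{1}{21}\right) = \left(\frac{1}{2} \cdot \frac{1}{2} \cdot 3 - 5\right) \left(\left(-1\right) \frac{1}{21}\right) = \left(\frac{1}{4} \cdot 3 - 5\right) \left(- \frac{1}{21}\right) = \left(\frac{3}{4} - 5\right) \left(- \frac{1}{21}\right) = \left(- \frac{17}{4}\right) \left(- \frac{1}{21}\right) = \frac{17}{84}$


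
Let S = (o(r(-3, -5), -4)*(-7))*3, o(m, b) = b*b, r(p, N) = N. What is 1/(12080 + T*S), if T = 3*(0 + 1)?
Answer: 1/11072 ≈ 9.0318e-5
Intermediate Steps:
o(m, b) = b**2
T = 3 (T = 3*1 = 3)
S = -336 (S = ((-4)**2*(-7))*3 = (16*(-7))*3 = -112*3 = -336)
1/(12080 + T*S) = 1/(12080 + 3*(-336)) = 1/(12080 - 1008) = 1/11072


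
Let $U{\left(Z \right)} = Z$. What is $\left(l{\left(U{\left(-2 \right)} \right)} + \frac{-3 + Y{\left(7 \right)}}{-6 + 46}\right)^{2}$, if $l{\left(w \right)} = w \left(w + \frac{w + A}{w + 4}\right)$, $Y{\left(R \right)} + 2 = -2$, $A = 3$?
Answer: $\frac{12769}{1600} \approx 7.9806$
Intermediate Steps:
$Y{\left(R \right)} = -4$ ($Y{\left(R \right)} = -2 - 2 = -4$)
$l{\left(w \right)} = w \left(w + \frac{3 + w}{4 + w}\right)$ ($l{\left(w \right)} = w \left(w + \frac{w + 3}{w + 4}\right) = w \left(w + \frac{3 + w}{4 + w}\right)$)
$\left(l{\left(U{\left(-2 \right)} \right)} + \frac{-3 + Y{\left(7 \right)}}{-6 + 46}\right)^{2} = \left(- \frac{2 \left(3 + \left(-2\right)^{2} + 5 \left(-2\right)\right)}{4 - 2} + \frac{-3 - 4}{-6 + 46}\right)^{2} = \left(- \frac{2 \left(3 + 4 - 10\right)}{2} - \frac{7}{40}\right)^{2} = \left(\left(-2\right) \frac{1}{2} \left(-3\right) - \frac{7}{40}\right)^{2} = \left(3 - \frac{7}{40}\right)^{2} = \left(\frac{113}{40}\right)^{2} = \frac{12769}{1600}$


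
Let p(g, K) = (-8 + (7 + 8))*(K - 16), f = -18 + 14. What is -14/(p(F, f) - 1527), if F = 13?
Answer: 14/1667 ≈ 0.0083983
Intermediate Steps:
f = -4
p(g, K) = -112 + 7*K (p(g, K) = (-8 + 15)*(-16 + K) = 7*(-16 + K) = -112 + 7*K)
-14/(p(F, f) - 1527) = -14/((-112 + 7*(-4)) - 1527) = -14/((-112 - 28) - 1527) = -14/(-140 - 1527) = -14/(-1667) = -14*(-1/1667) = 14/1667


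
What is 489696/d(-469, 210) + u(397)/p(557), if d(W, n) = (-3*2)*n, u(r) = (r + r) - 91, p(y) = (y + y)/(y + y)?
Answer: 33007/105 ≈ 314.35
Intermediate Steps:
p(y) = 1 (p(y) = (2*y)/((2*y)) = (2*y)*(1/(2*y)) = 1)
u(r) = -91 + 2*r (u(r) = 2*r - 91 = -91 + 2*r)
d(W, n) = -6*n
489696/d(-469, 210) + u(397)/p(557) = 489696/((-6*210)) + (-91 + 2*397)/1 = 489696/(-1260) + (-91 + 794)*1 = 489696*(-1/1260) + 703*1 = -40808/105 + 703 = 33007/105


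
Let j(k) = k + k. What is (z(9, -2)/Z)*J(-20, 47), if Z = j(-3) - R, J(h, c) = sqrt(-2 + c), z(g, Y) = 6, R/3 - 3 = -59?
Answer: sqrt(5)/9 ≈ 0.24845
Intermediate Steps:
R = -168 (R = 9 + 3*(-59) = 9 - 177 = -168)
j(k) = 2*k
Z = 162 (Z = 2*(-3) - 1*(-168) = -6 + 168 = 162)
(z(9, -2)/Z)*J(-20, 47) = (6/162)*sqrt(-2 + 47) = (6*(1/162))*sqrt(45) = (3*sqrt(5))/27 = sqrt(5)/9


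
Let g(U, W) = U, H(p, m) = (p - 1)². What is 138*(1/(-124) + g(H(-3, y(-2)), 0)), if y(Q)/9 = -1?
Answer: 136827/62 ≈ 2206.9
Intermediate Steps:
y(Q) = -9 (y(Q) = 9*(-1) = -9)
H(p, m) = (-1 + p)²
138*(1/(-124) + g(H(-3, y(-2)), 0)) = 138*(1/(-124) + (-1 - 3)²) = 138*(-1/124 + (-4)²) = 138*(-1/124 + 16) = 138*(1983/124) = 136827/62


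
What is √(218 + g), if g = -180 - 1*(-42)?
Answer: 4*√5 ≈ 8.9443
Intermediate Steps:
g = -138 (g = -180 + 42 = -138)
√(218 + g) = √(218 - 138) = √80 = 4*√5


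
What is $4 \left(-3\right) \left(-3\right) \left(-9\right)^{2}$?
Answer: $2916$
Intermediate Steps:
$4 \left(-3\right) \left(-3\right) \left(-9\right)^{2} = \left(-12\right) \left(-3\right) 81 = 36 \cdot 81 = 2916$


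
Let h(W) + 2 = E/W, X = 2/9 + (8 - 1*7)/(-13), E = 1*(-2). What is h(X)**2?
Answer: 71824/289 ≈ 248.53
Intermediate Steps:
E = -2
X = 17/117 (X = 2*(1/9) + (8 - 7)*(-1/13) = 2/9 + 1*(-1/13) = 2/9 - 1/13 = 17/117 ≈ 0.14530)
h(W) = -2 - 2/W
h(X)**2 = (-2 - 2/17/117)**2 = (-2 - 2*117/17)**2 = (-2 - 234/17)**2 = (-268/17)**2 = 71824/289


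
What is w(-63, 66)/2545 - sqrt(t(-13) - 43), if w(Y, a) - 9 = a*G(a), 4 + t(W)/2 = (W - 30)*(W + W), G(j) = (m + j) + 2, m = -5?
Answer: 4167/2545 - sqrt(2185) ≈ -45.107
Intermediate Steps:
G(j) = -3 + j (G(j) = (-5 + j) + 2 = -3 + j)
t(W) = -8 + 4*W*(-30 + W) (t(W) = -8 + 2*((W - 30)*(W + W)) = -8 + 2*((-30 + W)*(2*W)) = -8 + 2*(2*W*(-30 + W)) = -8 + 4*W*(-30 + W))
w(Y, a) = 9 + a*(-3 + a)
w(-63, 66)/2545 - sqrt(t(-13) - 43) = (9 + 66*(-3 + 66))/2545 - sqrt((-8 - 120*(-13) + 4*(-13)**2) - 43) = (9 + 66*63)*(1/2545) - sqrt((-8 + 1560 + 4*169) - 43) = (9 + 4158)*(1/2545) - sqrt((-8 + 1560 + 676) - 43) = 4167*(1/2545) - sqrt(2228 - 43) = 4167/2545 - sqrt(2185)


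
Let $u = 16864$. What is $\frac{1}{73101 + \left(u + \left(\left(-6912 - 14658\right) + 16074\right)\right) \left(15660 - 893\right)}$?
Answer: $\frac{1}{167944357} \approx 5.9544 \cdot 10^{-9}$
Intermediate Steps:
$\frac{1}{73101 + \left(u + \left(\left(-6912 - 14658\right) + 16074\right)\right) \left(15660 - 893\right)} = \frac{1}{73101 + \left(16864 + \left(\left(-6912 - 14658\right) + 16074\right)\right) \left(15660 - 893\right)} = \frac{1}{73101 + \left(16864 + \left(-21570 + 16074\right)\right) 14767} = \frac{1}{73101 + \left(16864 - 5496\right) 14767} = \frac{1}{73101 + 11368 \cdot 14767} = \frac{1}{73101 + 167871256} = \frac{1}{167944357}$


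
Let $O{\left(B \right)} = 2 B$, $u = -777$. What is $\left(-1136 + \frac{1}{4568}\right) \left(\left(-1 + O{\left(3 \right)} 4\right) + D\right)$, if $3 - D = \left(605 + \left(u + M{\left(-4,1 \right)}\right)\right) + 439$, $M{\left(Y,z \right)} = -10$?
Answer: $\frac{1198716057}{4568} \approx 2.6242 \cdot 10^{5}$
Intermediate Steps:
$D = -254$ ($D = 3 - \left(\left(605 - 787\right) + 439\right) = 3 - \left(-182 + 439\right) = 3 - 257 = -254$)
$\left(-1136 + \frac{1}{4568}\right) \left(\left(-1 + O{\left(3 \right)} 4\right) + D\right) = \left(-1136 + \frac{1}{4568}\right) \left(\left(-1 + 2 \cdot 3 \cdot 4\right) - 254\right) = \left(-1136 + \frac{1}{4568}\right) \left(\left(-1 + 6 \cdot 4\right) - 254\right) = - \frac{5189247 \left(\left(-1 + 24\right) - 254\right)}{4568} = - \frac{5189247 \left(23 - 254\right)}{4568} = \left(- \frac{5189247}{4568}\right) \left(-231\right) = \frac{1198716057}{4568}$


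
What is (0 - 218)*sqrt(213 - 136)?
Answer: -218*sqrt(77) ≈ -1912.9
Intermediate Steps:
(0 - 218)*sqrt(213 - 136) = -218*sqrt(77)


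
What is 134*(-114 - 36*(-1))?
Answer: -10452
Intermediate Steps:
134*(-114 - 36*(-1)) = 134*(-114 + 36) = 134*(-78) = -10452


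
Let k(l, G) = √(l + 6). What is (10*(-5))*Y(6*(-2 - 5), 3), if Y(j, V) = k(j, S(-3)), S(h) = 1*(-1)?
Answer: -300*I ≈ -300.0*I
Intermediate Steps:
S(h) = -1
k(l, G) = √(6 + l)
Y(j, V) = √(6 + j)
(10*(-5))*Y(6*(-2 - 5), 3) = (10*(-5))*√(6 + 6*(-2 - 5)) = -50*√(6 + 6*(-7)) = -50*√(6 - 42) = -300*I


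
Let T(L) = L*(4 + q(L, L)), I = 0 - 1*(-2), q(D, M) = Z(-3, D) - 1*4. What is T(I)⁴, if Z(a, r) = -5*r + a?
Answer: 456976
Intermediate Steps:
Z(a, r) = a - 5*r
q(D, M) = -7 - 5*D (q(D, M) = (-3 - 5*D) - 1*4 = (-3 - 5*D) - 4 = -7 - 5*D)
I = 2 (I = 0 + 2 = 2)
T(L) = L*(-3 - 5*L) (T(L) = L*(4 + (-7 - 5*L)) = L*(-3 - 5*L))
T(I)⁴ = (-1*2*(3 + 5*2))⁴ = (-1*2*(3 + 10))⁴ = (-1*2*13)⁴ = (-26)⁴ = 456976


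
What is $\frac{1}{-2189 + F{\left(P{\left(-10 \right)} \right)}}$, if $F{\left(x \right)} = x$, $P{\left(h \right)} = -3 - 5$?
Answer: $- \frac{1}{2197} \approx -0.00045517$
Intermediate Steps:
$P{\left(h \right)} = -8$ ($P{\left(h \right)} = -3 - 5 = -8$)
$\frac{1}{-2189 + F{\left(P{\left(-10 \right)} \right)}} = \frac{1}{-2189 - 8} = \frac{1}{-2197} = - \frac{1}{2197}$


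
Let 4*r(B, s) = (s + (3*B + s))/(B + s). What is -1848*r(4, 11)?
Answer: -5236/5 ≈ -1047.2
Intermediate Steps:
r(B, s) = (2*s + 3*B)/(4*(B + s)) (r(B, s) = ((s + (3*B + s))/(B + s))/4 = ((s + (s + 3*B))/(B + s))/4 = ((2*s + 3*B)/(B + s))/4 = (2*s + 3*B)/(4*(B + s)))
-1848*r(4, 11) = -1848*((½)*11 + (¾)*4)/(4 + 11) = -1848*(11/2 + 3)/15 = -616*17/(5*2) = -1848*17/30 = -5236/5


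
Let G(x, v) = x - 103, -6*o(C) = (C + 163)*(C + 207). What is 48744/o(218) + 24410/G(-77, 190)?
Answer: -133507759/971550 ≈ -137.42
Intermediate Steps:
o(C) = -(163 + C)*(207 + C)/6 (o(C) = -(C + 163)*(C + 207)/6 = -(163 + C)*(207 + C)/6)
G(x, v) = -103 + x
48744/o(218) + 24410/G(-77, 190) = 48744/(-11247/2 - 185/3*218 - ⅙*218²) + 24410/(-103 - 77) = 48744/(-11247/2 - 40330/3 - ⅙*47524) + 24410/(-180) = 48744/(-11247/2 - 40330/3 - 23762/3) + 24410*(-1/180) = 48744/(-53975/2) - 2441/18 = 48744*(-2/53975) - 2441/18 = -97488/53975 - 2441/18 = -133507759/971550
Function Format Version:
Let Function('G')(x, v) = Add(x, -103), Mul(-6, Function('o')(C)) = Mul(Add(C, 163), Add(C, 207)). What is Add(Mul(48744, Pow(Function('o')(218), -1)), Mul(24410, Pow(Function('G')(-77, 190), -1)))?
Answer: Rational(-133507759, 971550) ≈ -137.42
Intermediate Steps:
Function('o')(C) = Mul(Rational(-1, 6), Add(163, C), Add(207, C)) (Function('o')(C) = Mul(Rational(-1, 6), Mul(Add(C, 163), Add(C, 207))) = Mul(Rational(-1, 6), Mul(Add(163, C), Add(207, C))) = Mul(Rational(-1, 6), Add(163, C), Add(207, C)))
Function('G')(x, v) = Add(-103, x)
Add(Mul(48744, Pow(Function('o')(218), -1)), Mul(24410, Pow(Function('G')(-77, 190), -1))) = Add(Mul(48744, Pow(Add(Rational(-11247, 2), Mul(Rational(-185, 3), 218), Mul(Rational(-1, 6), Pow(218, 2))), -1)), Mul(24410, Pow(Add(-103, -77), -1))) = Add(Mul(48744, Pow(Add(Rational(-11247, 2), Rational(-40330, 3), Mul(Rational(-1, 6), 47524)), -1)), Mul(24410, Pow(-180, -1))) = Add(Mul(48744, Pow(Add(Rational(-11247, 2), Rational(-40330, 3), Rational(-23762, 3)), -1)), Mul(24410, Rational(-1, 180))) = Add(Mul(48744, Pow(Rational(-53975, 2), -1)), Rational(-2441, 18)) = Add(Mul(48744, Rational(-2, 53975)), Rational(-2441, 18)) = Add(Rational(-97488, 53975), Rational(-2441, 18)) = Rational(-133507759, 971550)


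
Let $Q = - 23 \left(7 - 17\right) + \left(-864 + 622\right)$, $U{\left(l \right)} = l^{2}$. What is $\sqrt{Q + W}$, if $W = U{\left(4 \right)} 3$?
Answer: $6$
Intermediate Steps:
$W = 48$ ($W = 4^{2} \cdot 3 = 16 \cdot 3 = 48$)
$Q = -12$ ($Q = \left(-23\right) \left(-10\right) - 242 = 230 - 242 = -12$)
$\sqrt{Q + W} = \sqrt{-12 + 48} = \sqrt{36} = 6$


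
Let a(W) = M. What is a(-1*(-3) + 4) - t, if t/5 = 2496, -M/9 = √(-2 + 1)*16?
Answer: -12480 - 144*I ≈ -12480.0 - 144.0*I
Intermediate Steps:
M = -144*I (M = -9*√(-2 + 1)*16 = -9*√(-1)*16 = -9*I*16 = -144*I ≈ -144.0*I)
a(W) = -144*I
t = 12480 (t = 5*2496 = 12480)
a(-1*(-3) + 4) - t = -144*I - 1*12480 = -144*I - 12480 = -12480 - 144*I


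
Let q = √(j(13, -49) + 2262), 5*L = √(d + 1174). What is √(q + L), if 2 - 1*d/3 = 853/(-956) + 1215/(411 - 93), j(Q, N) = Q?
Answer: √(126670*√751699009699 + 80226444500*√91)/126670 ≈ 7.3852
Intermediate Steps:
d = -141135/50668 (d = 6 - 3*(853/(-956) + 1215/(411 - 93)) = 6 - 3*(853*(-1/956) + 1215/318) = 6 - 3*(-853/956 + 1215*(1/318)) = 6 - 3*(-853/956 + 405/106) = 6 - 3*148381/50668 = 6 - 445143/50668 = -141135/50668 ≈ -2.7855)
L = √751699009699/126670 (L = √(-141135/50668 + 1174)/5 = √(59343097/50668)/5 = (√751699009699/25334)/5 = √751699009699/126670 ≈ 6.8446)
q = 5*√91 (q = √(13 + 2262) = √2275 = 5*√91 ≈ 47.697)
√(q + L) = √(5*√91 + √751699009699/126670)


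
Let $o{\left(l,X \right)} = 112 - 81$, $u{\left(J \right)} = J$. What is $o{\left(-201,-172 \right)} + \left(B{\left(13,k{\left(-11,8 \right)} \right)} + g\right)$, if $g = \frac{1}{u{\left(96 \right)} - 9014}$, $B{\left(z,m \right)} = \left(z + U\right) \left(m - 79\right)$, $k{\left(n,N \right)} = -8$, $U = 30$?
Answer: $- \frac{33085781}{8918} \approx -3710.0$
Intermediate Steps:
$o{\left(l,X \right)} = 31$ ($o{\left(l,X \right)} = 112 - 81 = 31$)
$B{\left(z,m \right)} = \left(-79 + m\right) \left(30 + z\right)$ ($B{\left(z,m \right)} = \left(z + 30\right) \left(m - 79\right) = \left(30 + z\right) \left(-79 + m\right) = \left(-79 + m\right) \left(30 + z\right)$)
$g = - \frac{1}{8918}$ ($g = \frac{1}{96 - 9014} = \frac{1}{-8918} = - \frac{1}{8918} \approx -0.00011213$)
$o{\left(-201,-172 \right)} + \left(B{\left(13,k{\left(-11,8 \right)} \right)} + g\right) = 31 - \frac{33362239}{8918} = - \frac{33085781}{8918}$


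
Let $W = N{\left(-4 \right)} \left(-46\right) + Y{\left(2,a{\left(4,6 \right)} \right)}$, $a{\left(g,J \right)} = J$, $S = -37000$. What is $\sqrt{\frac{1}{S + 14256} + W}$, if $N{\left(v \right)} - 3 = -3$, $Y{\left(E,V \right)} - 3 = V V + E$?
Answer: $\frac{\sqrt{5302212058}}{11372} \approx 6.4031$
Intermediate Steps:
$Y{\left(E,V \right)} = 3 + E + V^{2}$ ($Y{\left(E,V \right)} = 3 + \left(V V + E\right) = 3 + \left(V^{2} + E\right) = 3 + \left(E + V^{2}\right) = 3 + E + V^{2}$)
$N{\left(v \right)} = 0$ ($N{\left(v \right)} = 3 - 3 = 0$)
$W = 41$ ($W = 0 \left(-46\right) + \left(3 + 2 + 6^{2}\right) = 0 + \left(3 + 2 + 36\right) = 0 + 41 = 41$)
$\sqrt{\frac{1}{S + 14256} + W} = \sqrt{\frac{1}{-37000 + 14256} + 41} = \sqrt{\frac{1}{-22744} + 41} = \sqrt{- \frac{1}{22744} + 41} = \sqrt{\frac{932503}{22744}} = \frac{\sqrt{5302212058}}{11372}$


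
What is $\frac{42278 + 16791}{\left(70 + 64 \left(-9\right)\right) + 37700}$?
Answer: $\frac{59069}{37194} \approx 1.5881$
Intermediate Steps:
$\frac{42278 + 16791}{\left(70 + 64 \left(-9\right)\right) + 37700} = \frac{59069}{\left(70 - 576\right) + 37700} = \frac{59069}{-506 + 37700} = \frac{59069}{37194}$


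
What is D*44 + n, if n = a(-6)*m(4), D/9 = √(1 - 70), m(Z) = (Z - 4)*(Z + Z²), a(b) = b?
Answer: 396*I*√69 ≈ 3289.4*I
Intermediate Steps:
m(Z) = (-4 + Z)*(Z + Z²)
D = 9*I*√69 (D = 9*√(1 - 70) = 9*√(-69) = 9*(I*√69) = 9*I*√69 ≈ 74.76*I)
n = 0 (n = -24*(-4 + 4² - 3*4) = -24*(-4 + 16 - 12) = -24*0 = -6*0 = 0)
D*44 + n = (9*I*√69)*44 + 0 = 396*I*√69 + 0 = 396*I*√69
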